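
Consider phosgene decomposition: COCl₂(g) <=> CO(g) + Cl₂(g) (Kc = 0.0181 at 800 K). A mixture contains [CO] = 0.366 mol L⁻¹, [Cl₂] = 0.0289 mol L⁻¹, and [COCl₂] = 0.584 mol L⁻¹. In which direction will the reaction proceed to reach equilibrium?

Qc = [CO]·[Cl₂] / [COCl₂] = (0.366)·(0.0289) / (0.584) = 0.0181
Qc = 0.0181 = Kc, so the system is already at equilibrium.

no net change (already at equilibrium)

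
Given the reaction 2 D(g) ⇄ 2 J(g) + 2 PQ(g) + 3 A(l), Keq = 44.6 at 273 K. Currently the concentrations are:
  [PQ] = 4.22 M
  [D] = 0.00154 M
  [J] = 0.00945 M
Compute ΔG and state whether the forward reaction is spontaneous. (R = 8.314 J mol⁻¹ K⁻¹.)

(A is a pure liquid — omitted from Q.)
Q = [J]²·[PQ]² / [D]² = (0.00945)²·(4.22)² / (0.00154)² = 671
ΔG = RT ln(Q/Keq) = (8.314 J mol⁻¹ K⁻¹)(273 K) × ln(671/44.6)
   = (2.270 kJ/mol)(2.711) = 6.15 kJ/mol
ΔG > 0, so the forward reaction is non-spontaneous (proceeds in reverse).

ΔG = 6.15 kJ/mol; the forward reaction is non-spontaneous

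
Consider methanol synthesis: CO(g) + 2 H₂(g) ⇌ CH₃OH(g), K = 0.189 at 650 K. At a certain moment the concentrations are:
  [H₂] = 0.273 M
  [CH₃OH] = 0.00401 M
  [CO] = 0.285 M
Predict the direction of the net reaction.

Q = [CH₃OH] / ([CO]·[H₂]²) = (0.00401) / ((0.285)·(0.273)²) = 0.189
Q = 0.189 = K, so the system is already at equilibrium.

no net change (already at equilibrium)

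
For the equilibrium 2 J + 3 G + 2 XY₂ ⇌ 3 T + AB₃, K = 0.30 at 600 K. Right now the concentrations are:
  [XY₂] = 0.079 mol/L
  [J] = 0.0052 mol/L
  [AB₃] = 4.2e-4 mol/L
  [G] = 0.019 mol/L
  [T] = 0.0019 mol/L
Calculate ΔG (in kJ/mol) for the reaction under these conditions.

ΔG = 10.6 kJ/mol

Q = [T]³·[AB₃] / ([J]²·[G]³·[XY₂]²) = (0.0019)³·(4.2e-4) / ((0.0052)²·(0.019)³·(0.079)²) = 2.49
ΔG = RT ln(Q/K) = (8.314 J mol⁻¹ K⁻¹)(600 K) × ln(2.49/0.30)
   = (4.988 kJ/mol)(2.116) = 10.6 kJ/mol
ΔG > 0, so the forward reaction is non-spontaneous (proceeds in reverse).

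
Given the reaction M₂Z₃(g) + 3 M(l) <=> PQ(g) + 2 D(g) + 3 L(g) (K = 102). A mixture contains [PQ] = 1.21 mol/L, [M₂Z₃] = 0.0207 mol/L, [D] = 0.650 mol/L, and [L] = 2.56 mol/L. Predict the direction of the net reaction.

(M is a pure liquid — omitted from Q.)
Q = [PQ]·[D]²·[L]³ / [M₂Z₃] = (1.21)·(0.650)²·(2.56)³ / (0.0207) = 414
Q = 414 > K = 102, so the reverse reaction proceeds.

in the reverse direction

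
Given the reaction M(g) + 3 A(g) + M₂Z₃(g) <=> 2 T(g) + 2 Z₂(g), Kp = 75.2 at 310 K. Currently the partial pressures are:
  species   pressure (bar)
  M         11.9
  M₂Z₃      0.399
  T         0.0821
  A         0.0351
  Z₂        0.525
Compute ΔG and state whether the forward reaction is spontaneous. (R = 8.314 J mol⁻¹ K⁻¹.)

ΔG = -5.46 kJ/mol; the forward reaction is spontaneous

Qp = P(T)²·P(Z₂)² / (P(M)·P(A)³·P(M₂Z₃)) = (0.0821)²·(0.525)² / ((11.9)·(0.0351)³·(0.399)) = 9.05
ΔG = RT ln(Qp/Kp) = (8.314 J mol⁻¹ K⁻¹)(310 K) × ln(9.05/75.2)
   = (2.577 kJ/mol)(-2.117) = -5.46 kJ/mol
ΔG < 0, so the forward reaction is spontaneous (proceeds forward).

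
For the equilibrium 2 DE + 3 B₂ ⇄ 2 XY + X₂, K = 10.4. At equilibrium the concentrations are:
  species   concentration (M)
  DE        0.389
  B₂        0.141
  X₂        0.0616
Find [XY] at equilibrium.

At equilibrium, K = [XY]²·[X₂] / ([DE]²·[B₂]³) = 10.4.
([XY])²·(0.0616) / ((0.389)²·(0.141)³) = 10.4
[XY]² = 0.0716 ⇒ [XY] = 0.268 M

[XY] = 0.268 M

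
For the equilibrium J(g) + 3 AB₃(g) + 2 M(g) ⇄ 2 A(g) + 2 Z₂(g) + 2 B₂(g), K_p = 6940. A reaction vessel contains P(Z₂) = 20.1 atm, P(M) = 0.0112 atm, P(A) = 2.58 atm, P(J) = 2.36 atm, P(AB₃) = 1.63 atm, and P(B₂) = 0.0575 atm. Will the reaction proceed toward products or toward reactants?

Q_p = P(A)²·P(Z₂)²·P(B₂)² / (P(J)·P(AB₃)³·P(M)²) = (2.58)²·(20.1)²·(0.0575)² / ((2.36)·(1.63)³·(0.0112)²) = 6940
Q_p = 6940 = K_p, so the system is already at equilibrium.

at equilibrium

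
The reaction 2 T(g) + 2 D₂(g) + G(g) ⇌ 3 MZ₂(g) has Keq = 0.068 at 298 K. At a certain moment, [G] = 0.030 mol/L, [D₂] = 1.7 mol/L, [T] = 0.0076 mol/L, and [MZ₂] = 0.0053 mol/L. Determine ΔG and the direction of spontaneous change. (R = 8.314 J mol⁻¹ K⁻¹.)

Q = [MZ₂]³ / ([T]²·[D₂]²·[G]) = (0.0053)³ / ((0.0076)²·(1.7)²·(0.030)) = 0.0297
ΔG = RT ln(Q/Keq) = (8.314 J mol⁻¹ K⁻¹)(298 K) × ln(0.0297/0.068)
   = (2.478 kJ/mol)(-0.8284) = -2.05 kJ/mol
ΔG < 0, so the forward reaction is spontaneous (proceeds forward).

ΔG = -2.05 kJ/mol; the forward reaction is spontaneous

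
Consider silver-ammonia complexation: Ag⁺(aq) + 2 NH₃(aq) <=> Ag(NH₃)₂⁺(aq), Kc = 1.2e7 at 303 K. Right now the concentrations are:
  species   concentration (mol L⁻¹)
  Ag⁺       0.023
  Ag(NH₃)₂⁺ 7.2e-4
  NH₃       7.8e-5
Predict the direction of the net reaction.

Qc = [Ag(NH₃)₂⁺] / ([Ag⁺]·[NH₃]²) = (7.2e-4) / ((0.023)·(7.8e-5)²) = 5.1e6
Qc = 5.1e6 < Kc = 1.2e7, so the forward reaction proceeds.

forward (toward products)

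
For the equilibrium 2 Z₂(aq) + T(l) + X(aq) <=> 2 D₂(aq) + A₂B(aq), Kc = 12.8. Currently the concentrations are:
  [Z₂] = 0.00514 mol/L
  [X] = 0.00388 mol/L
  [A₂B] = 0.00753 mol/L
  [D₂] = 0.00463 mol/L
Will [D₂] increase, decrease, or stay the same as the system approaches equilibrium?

(T is a pure liquid — omitted from Qc.)
Qc = [D₂]²·[A₂B] / ([Z₂]²·[X]) = (0.00463)²·(0.00753) / ((0.00514)²·(0.00388)) = 1.57
Qc = 1.57 < Kc = 12.8: net forward reaction.
D₂ is a product, so it increases.

increase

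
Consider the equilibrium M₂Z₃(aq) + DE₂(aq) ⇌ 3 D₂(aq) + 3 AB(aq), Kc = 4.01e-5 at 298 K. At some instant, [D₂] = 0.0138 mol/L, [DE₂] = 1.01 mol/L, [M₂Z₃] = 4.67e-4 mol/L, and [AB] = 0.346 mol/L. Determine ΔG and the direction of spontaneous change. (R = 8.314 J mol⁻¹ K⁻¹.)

ΔG = 4.34 kJ/mol; the forward reaction is non-spontaneous

Qc = [D₂]³·[AB]³ / ([M₂Z₃]·[DE₂]) = (0.0138)³·(0.346)³ / ((4.67e-4)·(1.01)) = 2.31e-4
ΔG = RT ln(Qc/Kc) = (8.314 J mol⁻¹ K⁻¹)(298 K) × ln(2.31e-4/4.01e-5)
   = (2.478 kJ/mol)(1.751) = 4.34 kJ/mol
ΔG > 0, so the forward reaction is non-spontaneous (proceeds in reverse).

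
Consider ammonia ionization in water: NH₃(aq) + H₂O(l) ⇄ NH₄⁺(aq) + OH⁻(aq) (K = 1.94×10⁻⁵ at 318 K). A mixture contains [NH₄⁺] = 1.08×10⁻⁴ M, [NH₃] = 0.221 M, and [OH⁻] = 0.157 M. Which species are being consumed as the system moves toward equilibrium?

(H₂O is a pure liquid — omitted from Q.)
Q = [NH₄⁺]·[OH⁻] / [NH₃] = (1.08×10⁻⁴)·(0.157) / (0.221) = 7.67×10⁻⁵
Q = 7.67×10⁻⁵ > K = 1.94×10⁻⁵: net reverse reaction.

NH₄⁺, OH⁻ (products)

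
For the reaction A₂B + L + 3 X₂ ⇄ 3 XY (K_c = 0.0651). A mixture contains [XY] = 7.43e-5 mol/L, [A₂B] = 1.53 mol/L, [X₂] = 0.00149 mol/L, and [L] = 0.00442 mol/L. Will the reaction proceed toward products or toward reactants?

toward products

Q_c = [XY]³ / ([A₂B]·[L]·[X₂]³) = (7.43e-5)³ / ((1.53)·(0.00442)·(0.00149)³) = 0.0183
Q_c = 0.0183 < K_c = 0.0651, so the forward reaction proceeds.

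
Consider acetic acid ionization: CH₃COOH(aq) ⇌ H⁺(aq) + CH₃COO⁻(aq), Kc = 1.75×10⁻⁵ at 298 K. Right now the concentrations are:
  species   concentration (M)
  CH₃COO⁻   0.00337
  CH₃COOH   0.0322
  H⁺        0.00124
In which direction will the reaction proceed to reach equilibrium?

in the reverse direction

Qc = [H⁺]·[CH₃COO⁻] / [CH₃COOH] = (0.00124)·(0.00337) / (0.0322) = 1.30×10⁻⁴
Qc = 1.30×10⁻⁴ > Kc = 1.75×10⁻⁵, so the reverse reaction proceeds.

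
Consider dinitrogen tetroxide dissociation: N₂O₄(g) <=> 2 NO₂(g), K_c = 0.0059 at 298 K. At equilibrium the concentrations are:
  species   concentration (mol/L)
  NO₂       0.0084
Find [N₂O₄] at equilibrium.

[N₂O₄] = 0.012 mol/L

At equilibrium, K_c = [NO₂]² / [N₂O₄] = 0.0059.
(0.0084)² / ([N₂O₄]) = 0.0059
[N₂O₄] = 0.0120 = 0.012 mol/L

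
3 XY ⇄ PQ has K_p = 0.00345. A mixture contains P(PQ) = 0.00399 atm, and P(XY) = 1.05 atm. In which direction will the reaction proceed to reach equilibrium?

Q_p = P(PQ) / P(XY)³ = (0.00399) / (1.05)³ = 0.00345
Q_p = 0.00345 = K_p, so the system is already at equilibrium.

no net change (already at equilibrium)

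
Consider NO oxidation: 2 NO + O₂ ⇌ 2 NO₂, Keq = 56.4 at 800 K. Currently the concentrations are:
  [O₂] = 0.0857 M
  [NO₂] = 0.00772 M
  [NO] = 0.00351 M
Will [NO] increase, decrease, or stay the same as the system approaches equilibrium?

Q = [NO₂]² / ([NO]²·[O₂]) = (0.00772)² / ((0.00351)²·(0.0857)) = 56.4
Q = 56.4 = Keq; the system is at equilibrium.

stay the same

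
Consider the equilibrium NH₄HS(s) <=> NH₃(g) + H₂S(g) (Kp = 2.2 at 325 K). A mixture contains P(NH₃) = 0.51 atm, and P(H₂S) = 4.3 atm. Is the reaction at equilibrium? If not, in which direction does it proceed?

(NH₄HS is a pure solid — omitted from Qp.)
Qp = P(NH₃)·P(H₂S) = (0.51)·(4.3) = 2.2
Qp = 2.2 = Kp, so the system is already at equilibrium.

neither direction; the system is at equilibrium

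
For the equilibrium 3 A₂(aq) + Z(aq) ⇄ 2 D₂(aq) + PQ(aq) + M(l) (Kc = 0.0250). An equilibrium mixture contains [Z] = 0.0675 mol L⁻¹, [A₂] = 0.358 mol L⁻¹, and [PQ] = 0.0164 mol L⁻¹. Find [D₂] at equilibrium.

[D₂] = 0.0687 mol L⁻¹

(M is a pure liquid — omitted from Kc.)
At equilibrium, Kc = [D₂]²·[PQ] / ([A₂]³·[Z]) = 0.0250.
([D₂])²·(0.0164) / ((0.358)³·(0.0675)) = 0.0250
[D₂]² = 0.00472 ⇒ [D₂] = 0.0687 mol L⁻¹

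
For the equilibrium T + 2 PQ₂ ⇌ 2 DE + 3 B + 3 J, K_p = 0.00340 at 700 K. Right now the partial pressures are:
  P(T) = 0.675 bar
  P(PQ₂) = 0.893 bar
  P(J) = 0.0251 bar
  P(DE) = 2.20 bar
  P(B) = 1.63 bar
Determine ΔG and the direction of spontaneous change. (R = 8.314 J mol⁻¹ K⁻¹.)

ΔG = -9.94 kJ/mol; the forward reaction is spontaneous

Q_p = P(DE)²·P(B)³·P(J)³ / (P(T)·P(PQ₂)²) = (2.20)²·(1.63)³·(0.0251)³ / ((0.675)·(0.893)²) = 6.16e-4
ΔG = RT ln(Q_p/K_p) = (8.314 J mol⁻¹ K⁻¹)(700 K) × ln(6.16e-4/0.00340)
   = (5.820 kJ/mol)(-1.708) = -9.94 kJ/mol
ΔG < 0, so the forward reaction is spontaneous (proceeds forward).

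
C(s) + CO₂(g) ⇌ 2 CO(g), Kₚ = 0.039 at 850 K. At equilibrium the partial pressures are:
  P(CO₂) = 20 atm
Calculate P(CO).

P(CO) = 0.88 atm

(C is a pure solid — omitted from Kₚ.)
At equilibrium, Kₚ = P(CO)² / P(CO₂) = 0.039.
(P(CO))² / (20) = 0.039
P(CO)² = 0.780 ⇒ P(CO) = 0.88 atm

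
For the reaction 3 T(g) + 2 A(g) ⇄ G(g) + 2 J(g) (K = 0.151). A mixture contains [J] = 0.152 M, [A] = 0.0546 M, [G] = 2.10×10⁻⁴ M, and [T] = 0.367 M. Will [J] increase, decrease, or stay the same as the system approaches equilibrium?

Q = [G]·[J]² / ([T]³·[A]²) = (2.10×10⁻⁴)·(0.152)² / ((0.367)³·(0.0546)²) = 0.0329
Q = 0.0329 < K = 0.151: net forward reaction.
J is a product, so it increases.

increase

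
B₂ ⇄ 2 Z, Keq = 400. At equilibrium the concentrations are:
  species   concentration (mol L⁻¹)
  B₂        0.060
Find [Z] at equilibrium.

At equilibrium, Keq = [Z]² / [B₂] = 400.
([Z])² / (0.060) = 400
[Z]² = 24.0 ⇒ [Z] = 4.9 mol L⁻¹

[Z] = 4.9 mol L⁻¹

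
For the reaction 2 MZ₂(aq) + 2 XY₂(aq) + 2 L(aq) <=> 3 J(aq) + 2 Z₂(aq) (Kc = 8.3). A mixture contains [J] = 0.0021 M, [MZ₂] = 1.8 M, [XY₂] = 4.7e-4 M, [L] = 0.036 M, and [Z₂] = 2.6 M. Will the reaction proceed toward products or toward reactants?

Qc = [J]³·[Z₂]² / ([MZ₂]²·[XY₂]²·[L]²) = (0.0021)³·(2.6)² / ((1.8)²·(4.7e-4)²·(0.036)²) = 67
Qc = 67 > Kc = 8.3, so the reverse reaction proceeds.

in the reverse direction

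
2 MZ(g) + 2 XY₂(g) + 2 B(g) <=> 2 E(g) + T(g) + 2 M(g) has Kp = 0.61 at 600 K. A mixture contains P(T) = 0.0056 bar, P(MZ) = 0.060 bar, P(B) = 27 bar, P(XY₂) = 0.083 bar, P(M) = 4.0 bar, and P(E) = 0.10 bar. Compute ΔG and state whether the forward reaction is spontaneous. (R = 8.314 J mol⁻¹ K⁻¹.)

ΔG = -12.5 kJ/mol; the forward reaction is spontaneous

Qp = P(E)²·P(T)·P(M)² / (P(MZ)²·P(XY₂)²·P(B)²) = (0.10)²·(0.0056)·(4.0)² / ((0.060)²·(0.083)²·(27)²) = 0.0496
ΔG = RT ln(Qp/Kp) = (8.314 J mol⁻¹ K⁻¹)(600 K) × ln(0.0496/0.61)
   = (4.988 kJ/mol)(-2.509) = -12.5 kJ/mol
ΔG < 0, so the forward reaction is spontaneous (proceeds forward).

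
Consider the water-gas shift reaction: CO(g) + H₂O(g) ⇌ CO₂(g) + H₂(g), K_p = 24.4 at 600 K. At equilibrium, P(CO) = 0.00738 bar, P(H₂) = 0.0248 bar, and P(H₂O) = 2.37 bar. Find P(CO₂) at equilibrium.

P(CO₂) = 17.2 bar

At equilibrium, K_p = P(CO₂)·P(H₂) / (P(CO)·P(H₂O)) = 24.4.
(P(CO₂))·(0.0248) / ((0.00738)·(2.37)) = 24.4
P(CO₂) = 17.2 bar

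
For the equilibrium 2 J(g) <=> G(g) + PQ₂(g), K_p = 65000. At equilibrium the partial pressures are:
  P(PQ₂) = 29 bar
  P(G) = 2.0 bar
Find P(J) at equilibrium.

P(J) = 0.030 bar

At equilibrium, K_p = P(G)·P(PQ₂) / P(J)² = 65000.
(2.0)·(29) / (P(J))² = 65000
P(J)² = 8.92×10⁻⁴ ⇒ P(J) = 0.030 bar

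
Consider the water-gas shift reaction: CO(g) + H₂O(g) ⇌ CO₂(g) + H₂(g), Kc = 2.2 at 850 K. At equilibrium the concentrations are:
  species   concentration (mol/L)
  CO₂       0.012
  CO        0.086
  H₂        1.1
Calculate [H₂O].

[H₂O] = 0.070 mol/L

At equilibrium, Kc = [CO₂]·[H₂] / ([CO]·[H₂O]) = 2.2.
(0.012)·(1.1) / ((0.086)·([H₂O])) = 2.2
[H₂O] = 0.0698 = 0.070 mol/L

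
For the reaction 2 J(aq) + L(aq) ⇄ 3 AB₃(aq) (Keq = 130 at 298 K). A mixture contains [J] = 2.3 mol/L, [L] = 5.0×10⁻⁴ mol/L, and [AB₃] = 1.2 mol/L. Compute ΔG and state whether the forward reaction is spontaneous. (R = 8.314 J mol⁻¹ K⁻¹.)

Q = [AB₃]³ / ([J]²·[L]) = (1.2)³ / ((2.3)²·(5.0×10⁻⁴)) = 653
ΔG = RT ln(Q/Keq) = (8.314 J mol⁻¹ K⁻¹)(298 K) × ln(653/130)
   = (2.478 kJ/mol)(1.614) = 4.00 kJ/mol
ΔG > 0, so the forward reaction is non-spontaneous (proceeds in reverse).

ΔG = 4.00 kJ/mol; the forward reaction is non-spontaneous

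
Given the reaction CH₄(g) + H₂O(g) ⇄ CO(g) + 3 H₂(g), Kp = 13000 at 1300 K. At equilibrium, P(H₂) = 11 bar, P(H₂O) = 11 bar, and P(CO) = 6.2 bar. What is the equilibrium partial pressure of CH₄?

At equilibrium, Kp = P(CO)·P(H₂)³ / (P(CH₄)·P(H₂O)) = 13000.
(6.2)·(11)³ / ((P(CH₄))·(11)) = 13000
P(CH₄) = 0.0577 = 0.058 bar

P(CH₄) = 0.058 bar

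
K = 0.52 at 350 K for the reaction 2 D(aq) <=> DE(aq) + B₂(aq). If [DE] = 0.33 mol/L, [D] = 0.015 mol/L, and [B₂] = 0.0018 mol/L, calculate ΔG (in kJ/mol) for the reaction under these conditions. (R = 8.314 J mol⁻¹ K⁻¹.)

ΔG = 4.73 kJ/mol

Q = [DE]·[B₂] / [D]² = (0.33)·(0.0018) / (0.015)² = 2.64
ΔG = RT ln(Q/K) = (8.314 J mol⁻¹ K⁻¹)(350 K) × ln(2.64/0.52)
   = (2.910 kJ/mol)(1.625) = 4.73 kJ/mol
ΔG > 0, so the forward reaction is non-spontaneous (proceeds in reverse).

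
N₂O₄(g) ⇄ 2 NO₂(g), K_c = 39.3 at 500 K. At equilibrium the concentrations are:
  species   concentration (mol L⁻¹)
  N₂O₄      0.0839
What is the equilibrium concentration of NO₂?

At equilibrium, K_c = [NO₂]² / [N₂O₄] = 39.3.
([NO₂])² / (0.0839) = 39.3
[NO₂]² = 3.30 ⇒ [NO₂] = 1.82 mol L⁻¹

[NO₂] = 1.82 mol L⁻¹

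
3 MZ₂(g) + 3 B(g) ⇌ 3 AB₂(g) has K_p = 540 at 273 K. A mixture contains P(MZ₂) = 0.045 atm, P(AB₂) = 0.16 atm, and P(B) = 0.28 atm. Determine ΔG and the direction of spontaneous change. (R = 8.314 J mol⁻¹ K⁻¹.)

Q_p = P(AB₂)³ / (P(MZ₂)³·P(B)³) = (0.16)³ / ((0.045)³·(0.28)³) = 2050
ΔG = RT ln(Q_p/K_p) = (8.314 J mol⁻¹ K⁻¹)(273 K) × ln(2050/540)
   = (2.270 kJ/mol)(1.334) = 3.03 kJ/mol
ΔG > 0, so the forward reaction is non-spontaneous (proceeds in reverse).

ΔG = 3.03 kJ/mol; the forward reaction is non-spontaneous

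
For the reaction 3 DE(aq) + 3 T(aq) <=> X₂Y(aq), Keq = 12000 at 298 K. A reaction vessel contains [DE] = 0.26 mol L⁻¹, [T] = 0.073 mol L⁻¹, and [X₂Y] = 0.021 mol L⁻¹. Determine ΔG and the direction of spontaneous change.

ΔG = -3.38 kJ/mol; the forward reaction is spontaneous

Q = [X₂Y] / ([DE]³·[T]³) = (0.021) / ((0.26)³·(0.073)³) = 3070
ΔG = RT ln(Q/Keq) = (8.314 J mol⁻¹ K⁻¹)(298 K) × ln(3070/12000)
   = (2.478 kJ/mol)(-1.363) = -3.38 kJ/mol
ΔG < 0, so the forward reaction is spontaneous (proceeds forward).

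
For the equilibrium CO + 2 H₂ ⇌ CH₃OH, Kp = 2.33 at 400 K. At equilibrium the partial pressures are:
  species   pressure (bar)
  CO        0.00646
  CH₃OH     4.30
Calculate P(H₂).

At equilibrium, Kp = P(CH₃OH) / (P(CO)·P(H₂)²) = 2.33.
(4.30) / ((0.00646)·(P(H₂))²) = 2.33
P(H₂)² = 286 ⇒ P(H₂) = 16.9 bar

P(H₂) = 16.9 bar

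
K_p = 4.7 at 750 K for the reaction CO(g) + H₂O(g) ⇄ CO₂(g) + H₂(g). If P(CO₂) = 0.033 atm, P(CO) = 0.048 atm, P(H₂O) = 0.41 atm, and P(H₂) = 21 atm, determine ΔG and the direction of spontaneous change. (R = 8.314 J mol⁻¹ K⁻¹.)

ΔG = 12.6 kJ/mol; the forward reaction is non-spontaneous

Q_p = P(CO₂)·P(H₂) / (P(CO)·P(H₂O)) = (0.033)·(21) / ((0.048)·(0.41)) = 35.2
ΔG = RT ln(Q_p/K_p) = (8.314 J mol⁻¹ K⁻¹)(750 K) × ln(35.2/4.7)
   = (6.236 kJ/mol)(2.013) = 12.6 kJ/mol
ΔG > 0, so the forward reaction is non-spontaneous (proceeds in reverse).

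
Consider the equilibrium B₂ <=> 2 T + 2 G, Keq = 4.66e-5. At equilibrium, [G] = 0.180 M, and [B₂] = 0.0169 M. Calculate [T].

[T] = 0.00493 M

At equilibrium, Keq = [T]²·[G]² / [B₂] = 4.66e-5.
([T])²·(0.180)² / (0.0169) = 4.66e-5
[T]² = 2.43e-5 ⇒ [T] = 0.00493 M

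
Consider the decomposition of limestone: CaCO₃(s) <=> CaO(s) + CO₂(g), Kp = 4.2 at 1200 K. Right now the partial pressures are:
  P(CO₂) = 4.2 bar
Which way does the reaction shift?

at equilibrium

(CaCO₃, CaO are pure solids — omitted from Qp.)
Qp = P(CO₂) = 4.2
Qp = 4.2 = Kp, so the system is already at equilibrium.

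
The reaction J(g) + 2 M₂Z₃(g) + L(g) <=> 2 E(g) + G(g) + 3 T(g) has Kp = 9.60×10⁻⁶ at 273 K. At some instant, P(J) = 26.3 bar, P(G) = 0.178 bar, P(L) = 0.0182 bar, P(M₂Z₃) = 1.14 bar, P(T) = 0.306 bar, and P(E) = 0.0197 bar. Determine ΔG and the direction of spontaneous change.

Qp = P(E)²·P(G)·P(T)³ / (P(J)·P(M₂Z₃)²·P(L)) = (0.0197)²·(0.178)·(0.306)³ / ((26.3)·(1.14)²·(0.0182)) = 3.18×10⁻⁶
ΔG = RT ln(Qp/Kp) = (8.314 J mol⁻¹ K⁻¹)(273 K) × ln(3.18×10⁻⁶/9.60×10⁻⁶)
   = (2.270 kJ/mol)(-1.105) = -2.51 kJ/mol
ΔG < 0, so the forward reaction is spontaneous (proceeds forward).

ΔG = -2.51 kJ/mol; the forward reaction is spontaneous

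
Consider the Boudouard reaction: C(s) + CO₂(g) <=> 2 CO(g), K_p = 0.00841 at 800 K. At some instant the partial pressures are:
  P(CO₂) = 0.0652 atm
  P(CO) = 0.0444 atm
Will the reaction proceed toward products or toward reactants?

(C is a pure solid — omitted from Q_p.)
Q_p = P(CO)² / P(CO₂) = (0.0444)² / (0.0652) = 0.0302
Q_p = 0.0302 > K_p = 0.00841, so the reverse reaction proceeds.

toward reactants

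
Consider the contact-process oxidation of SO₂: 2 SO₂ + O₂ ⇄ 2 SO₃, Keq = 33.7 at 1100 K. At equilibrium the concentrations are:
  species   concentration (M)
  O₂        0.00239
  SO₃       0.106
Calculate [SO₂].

[SO₂] = 0.374 M

At equilibrium, Keq = [SO₃]² / ([SO₂]²·[O₂]) = 33.7.
(0.106)² / (([SO₂])²·(0.00239)) = 33.7
[SO₂]² = 0.140 ⇒ [SO₂] = 0.374 M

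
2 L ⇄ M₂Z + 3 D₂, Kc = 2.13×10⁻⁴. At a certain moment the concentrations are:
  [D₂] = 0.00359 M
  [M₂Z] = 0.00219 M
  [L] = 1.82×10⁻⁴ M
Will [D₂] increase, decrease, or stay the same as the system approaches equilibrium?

Qc = [M₂Z]·[D₂]³ / [L]² = (0.00219)·(0.00359)³ / (1.82×10⁻⁴)² = 0.00306
Qc = 0.00306 > Kc = 2.13×10⁻⁴: net reverse reaction.
D₂ is a product, so it decreases.

decrease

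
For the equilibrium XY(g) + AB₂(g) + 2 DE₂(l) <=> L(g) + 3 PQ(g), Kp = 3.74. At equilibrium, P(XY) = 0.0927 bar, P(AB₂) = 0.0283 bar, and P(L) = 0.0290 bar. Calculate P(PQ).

(DE₂ is a pure liquid — omitted from Kp.)
At equilibrium, Kp = P(L)·P(PQ)³ / (P(XY)·P(AB₂)) = 3.74.
(0.0290)·(P(PQ))³ / ((0.0927)·(0.0283)) = 3.74
P(PQ)³ = 0.338 ⇒ P(PQ) = 0.697 bar

P(PQ) = 0.697 bar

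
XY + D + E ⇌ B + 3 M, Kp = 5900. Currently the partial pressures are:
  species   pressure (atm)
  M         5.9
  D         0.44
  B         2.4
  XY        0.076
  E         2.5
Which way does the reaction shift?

at equilibrium

Qp = P(B)·P(M)³ / (P(XY)·P(D)·P(E)) = (2.4)·(5.9)³ / ((0.076)·(0.44)·(2.5)) = 5900
Qp = 5900 = Kp, so the system is already at equilibrium.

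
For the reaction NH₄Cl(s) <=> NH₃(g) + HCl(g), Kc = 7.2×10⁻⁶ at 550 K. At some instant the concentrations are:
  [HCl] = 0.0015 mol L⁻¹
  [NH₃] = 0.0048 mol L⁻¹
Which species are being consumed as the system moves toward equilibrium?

none (at equilibrium)

(NH₄Cl is a pure solid — omitted from Qc.)
Qc = [NH₃]·[HCl] = (0.0048)·(0.0015) = 7.2×10⁻⁶
Qc = 7.2×10⁻⁶ = Kc; the system is at equilibrium.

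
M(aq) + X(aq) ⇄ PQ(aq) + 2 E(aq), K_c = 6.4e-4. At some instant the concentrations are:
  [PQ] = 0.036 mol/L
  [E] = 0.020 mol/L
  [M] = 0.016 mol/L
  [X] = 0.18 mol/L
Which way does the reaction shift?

Q_c = [PQ]·[E]² / ([M]·[X]) = (0.036)·(0.020)² / ((0.016)·(0.18)) = 0.0050
Q_c = 0.0050 > K_c = 6.4e-4, so the reverse reaction proceeds.

to the left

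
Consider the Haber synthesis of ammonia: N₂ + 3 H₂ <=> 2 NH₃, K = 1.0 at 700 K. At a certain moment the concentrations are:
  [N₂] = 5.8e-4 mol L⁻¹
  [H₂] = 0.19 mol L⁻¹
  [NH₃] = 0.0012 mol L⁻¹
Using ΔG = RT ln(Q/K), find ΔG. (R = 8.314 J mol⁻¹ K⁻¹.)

Q = [NH₃]² / ([N₂]·[H₂]³) = (0.0012)² / ((5.8e-4)·(0.19)³) = 0.362
ΔG = RT ln(Q/K) = (8.314 J mol⁻¹ K⁻¹)(700 K) × ln(0.362/1.0)
   = (5.820 kJ/mol)(-1.016) = -5.91 kJ/mol
ΔG < 0, so the forward reaction is spontaneous (proceeds forward).

ΔG = -5.91 kJ/mol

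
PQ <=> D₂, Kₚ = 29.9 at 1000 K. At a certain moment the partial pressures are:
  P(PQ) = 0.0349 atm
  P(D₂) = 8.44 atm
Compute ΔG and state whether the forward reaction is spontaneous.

Qₚ = P(D₂) / P(PQ) = (8.44) / (0.0349) = 242
ΔG = RT ln(Qₚ/Kₚ) = (8.314 J mol⁻¹ K⁻¹)(1000 K) × ln(242/29.9)
   = (8.314 kJ/mol)(2.091) = 17.4 kJ/mol
ΔG > 0, so the forward reaction is non-spontaneous (proceeds in reverse).

ΔG = 17.4 kJ/mol; the forward reaction is non-spontaneous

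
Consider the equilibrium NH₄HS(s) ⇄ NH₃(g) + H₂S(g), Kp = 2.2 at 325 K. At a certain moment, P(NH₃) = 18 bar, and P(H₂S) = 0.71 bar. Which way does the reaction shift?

(NH₄HS is a pure solid — omitted from Qp.)
Qp = P(NH₃)·P(H₂S) = (18)·(0.71) = 13
Qp = 13 > Kp = 2.2, so the reverse reaction proceeds.

to the left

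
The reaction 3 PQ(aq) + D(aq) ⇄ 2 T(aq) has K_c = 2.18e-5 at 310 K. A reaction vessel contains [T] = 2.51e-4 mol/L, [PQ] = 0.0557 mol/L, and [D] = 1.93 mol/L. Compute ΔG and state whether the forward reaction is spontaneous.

ΔG = 5.57 kJ/mol; the forward reaction is non-spontaneous

Q_c = [T]² / ([PQ]³·[D]) = (2.51e-4)² / ((0.0557)³·(1.93)) = 1.89e-4
ΔG = RT ln(Q_c/K_c) = (8.314 J mol⁻¹ K⁻¹)(310 K) × ln(1.89e-4/2.18e-5)
   = (2.577 kJ/mol)(2.160) = 5.57 kJ/mol
ΔG > 0, so the forward reaction is non-spontaneous (proceeds in reverse).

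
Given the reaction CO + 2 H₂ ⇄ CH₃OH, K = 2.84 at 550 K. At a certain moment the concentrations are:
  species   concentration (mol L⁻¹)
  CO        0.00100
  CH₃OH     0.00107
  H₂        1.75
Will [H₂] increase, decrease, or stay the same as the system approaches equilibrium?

Q = [CH₃OH] / ([CO]·[H₂]²) = (0.00107) / ((0.00100)·(1.75)²) = 0.349
Q = 0.349 < K = 2.84: net forward reaction.
H₂ is a reactant, so it decreases.

decrease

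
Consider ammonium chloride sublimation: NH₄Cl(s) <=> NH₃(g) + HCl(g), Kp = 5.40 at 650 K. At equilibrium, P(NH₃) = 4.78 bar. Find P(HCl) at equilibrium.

P(HCl) = 1.13 bar

(NH₄Cl is a pure solid — omitted from Kp.)
At equilibrium, Kp = P(NH₃)·P(HCl) = 5.40.
(4.78)·(P(HCl)) = 5.40
P(HCl) = 1.13 bar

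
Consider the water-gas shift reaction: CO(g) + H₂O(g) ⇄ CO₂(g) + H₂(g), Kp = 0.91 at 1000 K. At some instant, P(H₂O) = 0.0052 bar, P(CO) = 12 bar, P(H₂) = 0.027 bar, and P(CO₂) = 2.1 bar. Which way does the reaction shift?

Qp = P(CO₂)·P(H₂) / (P(CO)·P(H₂O)) = (2.1)·(0.027) / ((12)·(0.0052)) = 0.91
Qp = 0.91 = Kp, so the system is already at equilibrium.

neither direction; the system is at equilibrium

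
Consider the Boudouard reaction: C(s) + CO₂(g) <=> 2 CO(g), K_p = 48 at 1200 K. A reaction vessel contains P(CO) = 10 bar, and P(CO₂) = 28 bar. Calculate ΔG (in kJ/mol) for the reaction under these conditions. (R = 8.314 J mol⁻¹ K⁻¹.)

ΔG = -25.9 kJ/mol

(C is a pure solid — omitted from Q_p.)
Q_p = P(CO)² / P(CO₂) = (10)² / (28) = 3.57
ΔG = RT ln(Q_p/K_p) = (8.314 J mol⁻¹ K⁻¹)(1200 K) × ln(3.57/48)
   = (9.977 kJ/mol)(-2.599) = -25.9 kJ/mol
ΔG < 0, so the forward reaction is spontaneous (proceeds forward).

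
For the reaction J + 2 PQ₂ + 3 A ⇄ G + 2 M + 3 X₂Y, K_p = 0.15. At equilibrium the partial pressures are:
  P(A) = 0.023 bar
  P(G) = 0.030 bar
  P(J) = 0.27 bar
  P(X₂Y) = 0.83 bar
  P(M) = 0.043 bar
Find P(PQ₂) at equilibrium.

P(PQ₂) = 8.0 bar

At equilibrium, K_p = P(G)·P(M)²·P(X₂Y)³ / (P(J)·P(PQ₂)²·P(A)³) = 0.15.
(0.030)·(0.043)²·(0.83)³ / ((0.27)·(P(PQ₂))²·(0.023)³) = 0.15
P(PQ₂)² = 64.4 ⇒ P(PQ₂) = 8.0 bar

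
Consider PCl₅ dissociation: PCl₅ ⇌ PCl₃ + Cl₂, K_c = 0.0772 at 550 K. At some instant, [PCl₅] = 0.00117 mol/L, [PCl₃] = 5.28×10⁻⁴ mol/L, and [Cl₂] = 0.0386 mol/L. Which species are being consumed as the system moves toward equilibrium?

PCl₅ (reactants)

Q_c = [PCl₃]·[Cl₂] / [PCl₅] = (5.28×10⁻⁴)·(0.0386) / (0.00117) = 0.0174
Q_c = 0.0174 < K_c = 0.0772: net forward reaction.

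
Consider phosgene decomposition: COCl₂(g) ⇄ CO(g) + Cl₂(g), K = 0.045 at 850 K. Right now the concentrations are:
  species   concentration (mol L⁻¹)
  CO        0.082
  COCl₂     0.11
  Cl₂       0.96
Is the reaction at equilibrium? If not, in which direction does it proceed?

in the reverse direction

Q = [CO]·[Cl₂] / [COCl₂] = (0.082)·(0.96) / (0.11) = 0.72
Q = 0.72 > K = 0.045, so the reverse reaction proceeds.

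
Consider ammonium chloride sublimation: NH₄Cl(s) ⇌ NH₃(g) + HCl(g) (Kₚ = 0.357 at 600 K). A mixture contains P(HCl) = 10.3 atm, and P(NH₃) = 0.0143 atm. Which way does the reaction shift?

(NH₄Cl is a pure solid — omitted from Qₚ.)
Qₚ = P(NH₃)·P(HCl) = (0.0143)·(10.3) = 0.147
Qₚ = 0.147 < Kₚ = 0.357, so the forward reaction proceeds.

to the right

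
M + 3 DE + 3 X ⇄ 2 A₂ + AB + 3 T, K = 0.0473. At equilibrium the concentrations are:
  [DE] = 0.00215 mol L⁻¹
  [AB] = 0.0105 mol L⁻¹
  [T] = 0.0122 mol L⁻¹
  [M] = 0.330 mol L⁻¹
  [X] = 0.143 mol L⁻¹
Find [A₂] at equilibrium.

[A₂] = 0.00488 mol L⁻¹

At equilibrium, K = [A₂]²·[AB]·[T]³ / ([M]·[DE]³·[X]³) = 0.0473.
([A₂])²·(0.0105)·(0.0122)³ / ((0.330)·(0.00215)³·(0.143)³) = 0.0473
[A₂]² = 2.38×10⁻⁵ ⇒ [A₂] = 0.00488 mol L⁻¹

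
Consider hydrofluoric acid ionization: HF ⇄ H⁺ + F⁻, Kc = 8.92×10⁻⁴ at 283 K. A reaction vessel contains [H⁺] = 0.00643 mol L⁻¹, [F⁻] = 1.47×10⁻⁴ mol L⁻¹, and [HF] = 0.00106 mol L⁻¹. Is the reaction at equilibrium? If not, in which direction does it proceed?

Qc = [H⁺]·[F⁻] / [HF] = (0.00643)·(1.47×10⁻⁴) / (0.00106) = 8.92×10⁻⁴
Qc = 8.92×10⁻⁴ = Kc, so the system is already at equilibrium.

no net change (already at equilibrium)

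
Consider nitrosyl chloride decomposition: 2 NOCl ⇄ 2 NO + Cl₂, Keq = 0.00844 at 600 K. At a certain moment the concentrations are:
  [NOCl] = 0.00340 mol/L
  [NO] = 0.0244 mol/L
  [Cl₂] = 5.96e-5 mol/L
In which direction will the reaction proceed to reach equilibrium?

in the forward direction

Q = [NO]²·[Cl₂] / [NOCl]² = (0.0244)²·(5.96e-5) / (0.00340)² = 0.00307
Q = 0.00307 < Keq = 0.00844, so the forward reaction proceeds.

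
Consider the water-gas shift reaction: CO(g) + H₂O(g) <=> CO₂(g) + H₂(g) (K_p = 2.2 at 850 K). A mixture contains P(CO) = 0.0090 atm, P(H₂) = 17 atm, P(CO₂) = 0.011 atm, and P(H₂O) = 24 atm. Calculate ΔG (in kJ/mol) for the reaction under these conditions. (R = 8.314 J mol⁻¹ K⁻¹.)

Q_p = P(CO₂)·P(H₂) / (P(CO)·P(H₂O)) = (0.011)·(17) / ((0.0090)·(24)) = 0.866
ΔG = RT ln(Q_p/K_p) = (8.314 J mol⁻¹ K⁻¹)(850 K) × ln(0.866/2.2)
   = (7.067 kJ/mol)(-0.9323) = -6.59 kJ/mol
ΔG < 0, so the forward reaction is spontaneous (proceeds forward).

ΔG = -6.59 kJ/mol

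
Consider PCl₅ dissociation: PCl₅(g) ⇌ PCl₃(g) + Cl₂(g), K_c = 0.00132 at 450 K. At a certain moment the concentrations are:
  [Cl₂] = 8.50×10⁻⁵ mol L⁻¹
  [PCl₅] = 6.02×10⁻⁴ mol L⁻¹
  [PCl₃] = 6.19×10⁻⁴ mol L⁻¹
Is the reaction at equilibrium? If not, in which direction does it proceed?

in the forward direction

Q_c = [PCl₃]·[Cl₂] / [PCl₅] = (6.19×10⁻⁴)·(8.50×10⁻⁵) / (6.02×10⁻⁴) = 8.74×10⁻⁵
Q_c = 8.74×10⁻⁵ < K_c = 0.00132, so the forward reaction proceeds.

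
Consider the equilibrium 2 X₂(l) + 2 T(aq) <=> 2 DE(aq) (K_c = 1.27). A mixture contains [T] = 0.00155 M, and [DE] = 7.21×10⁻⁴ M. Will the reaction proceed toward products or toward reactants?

toward products

(X₂ is a pure liquid — omitted from Q_c.)
Q_c = [DE]² / [T]² = (7.21×10⁻⁴)² / (0.00155)² = 0.216
Q_c = 0.216 < K_c = 1.27, so the forward reaction proceeds.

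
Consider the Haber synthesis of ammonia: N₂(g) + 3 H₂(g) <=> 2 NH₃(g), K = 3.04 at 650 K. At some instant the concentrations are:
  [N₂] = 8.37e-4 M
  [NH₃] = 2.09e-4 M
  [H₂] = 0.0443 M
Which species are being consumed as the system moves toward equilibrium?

N₂, H₂ (reactants)

Q = [NH₃]² / ([N₂]·[H₂]³) = (2.09e-4)² / ((8.37e-4)·(0.0443)³) = 0.600
Q = 0.600 < K = 3.04: net forward reaction.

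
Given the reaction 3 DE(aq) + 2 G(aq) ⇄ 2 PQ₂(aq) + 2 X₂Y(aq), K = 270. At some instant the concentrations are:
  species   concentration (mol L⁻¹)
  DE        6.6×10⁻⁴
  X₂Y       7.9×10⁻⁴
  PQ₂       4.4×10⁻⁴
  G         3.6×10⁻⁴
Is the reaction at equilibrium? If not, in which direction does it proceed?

to the left

Q = [PQ₂]²·[X₂Y]² / ([DE]³·[G]²) = (4.4×10⁻⁴)²·(7.9×10⁻⁴)² / ((6.6×10⁻⁴)³·(3.6×10⁻⁴)²) = 3200
Q = 3200 > K = 270, so the reverse reaction proceeds.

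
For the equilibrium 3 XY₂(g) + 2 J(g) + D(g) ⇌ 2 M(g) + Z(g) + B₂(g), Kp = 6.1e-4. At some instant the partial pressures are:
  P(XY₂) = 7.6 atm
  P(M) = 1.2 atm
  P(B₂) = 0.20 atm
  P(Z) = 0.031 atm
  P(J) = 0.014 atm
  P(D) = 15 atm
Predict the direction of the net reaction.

Qp = P(M)²·P(Z)·P(B₂) / (P(XY₂)³·P(J)²·P(D)) = (1.2)²·(0.031)·(0.20) / ((7.6)³·(0.014)²·(15)) = 0.0069
Qp = 0.0069 > Kp = 6.1e-4, so the reverse reaction proceeds.

in the reverse direction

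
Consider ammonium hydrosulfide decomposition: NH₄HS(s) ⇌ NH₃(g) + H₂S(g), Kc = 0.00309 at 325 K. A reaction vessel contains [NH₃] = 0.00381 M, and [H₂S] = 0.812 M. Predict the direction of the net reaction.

no net change (already at equilibrium)

(NH₄HS is a pure solid — omitted from Qc.)
Qc = [NH₃]·[H₂S] = (0.00381)·(0.812) = 0.00309
Qc = 0.00309 = Kc, so the system is already at equilibrium.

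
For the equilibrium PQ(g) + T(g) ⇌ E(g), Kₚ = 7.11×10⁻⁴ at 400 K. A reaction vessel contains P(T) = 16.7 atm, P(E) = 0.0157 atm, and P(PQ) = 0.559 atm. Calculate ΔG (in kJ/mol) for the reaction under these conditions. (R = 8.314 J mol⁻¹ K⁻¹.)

ΔG = 2.86 kJ/mol

Qₚ = P(E) / (P(PQ)·P(T)) = (0.0157) / ((0.559)·(16.7)) = 0.00168
ΔG = RT ln(Qₚ/Kₚ) = (8.314 J mol⁻¹ K⁻¹)(400 K) × ln(0.00168/7.11×10⁻⁴)
   = (3.326 kJ/mol)(0.8599) = 2.86 kJ/mol
ΔG > 0, so the forward reaction is non-spontaneous (proceeds in reverse).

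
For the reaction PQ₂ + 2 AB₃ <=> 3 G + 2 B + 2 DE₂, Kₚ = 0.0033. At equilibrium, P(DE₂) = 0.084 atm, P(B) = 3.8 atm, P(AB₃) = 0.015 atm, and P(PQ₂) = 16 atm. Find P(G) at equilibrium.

P(G) = 0.049 atm

At equilibrium, Kₚ = P(G)³·P(B)²·P(DE₂)² / (P(PQ₂)·P(AB₃)²) = 0.0033.
(P(G))³·(3.8)²·(0.084)² / ((16)·(0.015)²) = 0.0033
P(G)³ = 1.17×10⁻⁴ ⇒ P(G) = 0.049 atm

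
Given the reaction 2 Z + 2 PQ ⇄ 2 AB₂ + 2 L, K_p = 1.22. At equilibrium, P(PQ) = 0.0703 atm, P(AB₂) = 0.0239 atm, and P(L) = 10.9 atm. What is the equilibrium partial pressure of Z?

At equilibrium, K_p = P(AB₂)²·P(L)² / (P(Z)²·P(PQ)²) = 1.22.
(0.0239)²·(10.9)² / ((P(Z))²·(0.0703)²) = 1.22
P(Z)² = 11.3 ⇒ P(Z) = 3.35 atm

P(Z) = 3.35 atm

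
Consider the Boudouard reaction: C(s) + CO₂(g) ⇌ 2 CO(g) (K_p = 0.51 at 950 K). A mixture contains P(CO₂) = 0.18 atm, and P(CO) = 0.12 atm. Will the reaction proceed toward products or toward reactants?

(C is a pure solid — omitted from Q_p.)
Q_p = P(CO)² / P(CO₂) = (0.12)² / (0.18) = 0.080
Q_p = 0.080 < K_p = 0.51, so the forward reaction proceeds.

in the forward direction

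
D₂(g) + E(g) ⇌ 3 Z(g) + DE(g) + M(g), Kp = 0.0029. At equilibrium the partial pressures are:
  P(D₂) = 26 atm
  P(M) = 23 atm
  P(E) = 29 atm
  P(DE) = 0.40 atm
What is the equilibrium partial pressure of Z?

At equilibrium, Kp = P(Z)³·P(DE)·P(M) / (P(D₂)·P(E)) = 0.0029.
(P(Z))³·(0.40)·(23) / ((26)·(29)) = 0.0029
P(Z)³ = 0.238 ⇒ P(Z) = 0.62 atm

P(Z) = 0.62 atm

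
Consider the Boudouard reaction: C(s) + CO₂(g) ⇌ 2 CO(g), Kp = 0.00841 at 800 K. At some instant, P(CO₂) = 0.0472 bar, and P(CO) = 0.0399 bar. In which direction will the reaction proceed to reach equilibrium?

(C is a pure solid — omitted from Qp.)
Qp = P(CO)² / P(CO₂) = (0.0399)² / (0.0472) = 0.0337
Qp = 0.0337 > Kp = 0.00841, so the reverse reaction proceeds.

reverse (toward reactants)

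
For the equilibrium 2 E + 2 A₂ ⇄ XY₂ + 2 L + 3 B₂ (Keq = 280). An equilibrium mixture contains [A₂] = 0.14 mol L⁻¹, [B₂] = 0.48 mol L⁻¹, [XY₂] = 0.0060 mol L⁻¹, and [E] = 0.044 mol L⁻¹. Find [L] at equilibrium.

At equilibrium, Keq = [XY₂]·[L]²·[B₂]³ / ([E]²·[A₂]²) = 280.
(0.0060)·([L])²·(0.48)³ / ((0.044)²·(0.14)²) = 280
[L]² = 16.0 ⇒ [L] = 4.0 mol L⁻¹

[L] = 4.0 mol L⁻¹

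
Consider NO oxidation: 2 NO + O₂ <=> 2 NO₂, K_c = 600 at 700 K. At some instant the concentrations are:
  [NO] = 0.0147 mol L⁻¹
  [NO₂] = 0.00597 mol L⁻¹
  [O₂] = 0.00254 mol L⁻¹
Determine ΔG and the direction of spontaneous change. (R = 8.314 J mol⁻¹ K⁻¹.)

Q_c = [NO₂]² / ([NO]²·[O₂]) = (0.00597)² / ((0.0147)²·(0.00254)) = 64.9
ΔG = RT ln(Q_c/K_c) = (8.314 J mol⁻¹ K⁻¹)(700 K) × ln(64.9/600)
   = (5.820 kJ/mol)(-2.224) = -12.9 kJ/mol
ΔG < 0, so the forward reaction is spontaneous (proceeds forward).

ΔG = -12.9 kJ/mol; the forward reaction is spontaneous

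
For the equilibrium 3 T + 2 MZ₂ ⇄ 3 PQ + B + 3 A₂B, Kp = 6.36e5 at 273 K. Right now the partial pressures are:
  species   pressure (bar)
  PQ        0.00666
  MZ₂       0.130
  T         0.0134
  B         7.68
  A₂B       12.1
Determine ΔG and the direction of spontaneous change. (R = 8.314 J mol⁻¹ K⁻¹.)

Qp = P(PQ)³·P(B)·P(A₂B)³ / (P(T)³·P(MZ₂)²) = (0.00666)³·(7.68)·(12.1)³ / ((0.0134)³·(0.130)²) = 98800
ΔG = RT ln(Qp/Kp) = (8.314 J mol⁻¹ K⁻¹)(273 K) × ln(98800/6.36e5)
   = (2.270 kJ/mol)(-1.862) = -4.23 kJ/mol
ΔG < 0, so the forward reaction is spontaneous (proceeds forward).

ΔG = -4.23 kJ/mol; the forward reaction is spontaneous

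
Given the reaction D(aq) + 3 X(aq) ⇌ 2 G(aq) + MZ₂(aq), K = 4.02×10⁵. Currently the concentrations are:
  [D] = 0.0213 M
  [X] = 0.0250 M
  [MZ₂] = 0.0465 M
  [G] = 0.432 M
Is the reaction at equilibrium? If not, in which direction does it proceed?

Q = [G]²·[MZ₂] / ([D]·[X]³) = (0.432)²·(0.0465) / ((0.0213)·(0.0250)³) = 26100
Q = 26100 < K = 4.02×10⁵, so the forward reaction proceeds.

forward (toward products)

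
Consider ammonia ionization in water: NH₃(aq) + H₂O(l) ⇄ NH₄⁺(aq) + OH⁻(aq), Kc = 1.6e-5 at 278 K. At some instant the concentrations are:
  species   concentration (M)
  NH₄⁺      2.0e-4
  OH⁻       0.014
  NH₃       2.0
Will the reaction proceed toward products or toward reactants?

(H₂O is a pure liquid — omitted from Qc.)
Qc = [NH₄⁺]·[OH⁻] / [NH₃] = (2.0e-4)·(0.014) / (2.0) = 1.4e-6
Qc = 1.4e-6 < Kc = 1.6e-5, so the forward reaction proceeds.

forward (toward products)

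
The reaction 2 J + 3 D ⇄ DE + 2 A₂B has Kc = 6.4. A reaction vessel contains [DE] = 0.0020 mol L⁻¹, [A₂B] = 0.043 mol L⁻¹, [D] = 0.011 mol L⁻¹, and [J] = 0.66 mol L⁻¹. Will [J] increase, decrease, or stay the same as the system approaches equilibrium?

Qc = [DE]·[A₂B]² / ([J]²·[D]³) = (0.0020)·(0.043)² / ((0.66)²·(0.011)³) = 6.4
Qc = 6.4 = Kc; the system is at equilibrium.

stay the same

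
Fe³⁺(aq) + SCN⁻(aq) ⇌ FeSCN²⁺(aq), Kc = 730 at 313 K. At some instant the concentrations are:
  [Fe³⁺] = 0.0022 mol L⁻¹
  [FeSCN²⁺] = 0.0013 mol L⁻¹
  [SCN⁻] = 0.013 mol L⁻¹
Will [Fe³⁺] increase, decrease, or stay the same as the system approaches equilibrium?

decrease

Qc = [FeSCN²⁺] / ([Fe³⁺]·[SCN⁻]) = (0.0013) / ((0.0022)·(0.013)) = 45
Qc = 45 < Kc = 730: net forward reaction.
Fe³⁺ is a reactant, so it decreases.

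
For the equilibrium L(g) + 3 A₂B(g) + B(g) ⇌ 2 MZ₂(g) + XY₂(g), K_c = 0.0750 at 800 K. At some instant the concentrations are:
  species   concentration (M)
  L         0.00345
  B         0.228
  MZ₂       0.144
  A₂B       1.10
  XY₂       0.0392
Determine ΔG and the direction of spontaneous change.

Q_c = [MZ₂]²·[XY₂] / ([L]·[A₂B]³·[B]) = (0.144)²·(0.0392) / ((0.00345)·(1.10)³·(0.228)) = 0.776
ΔG = RT ln(Q_c/K_c) = (8.314 J mol⁻¹ K⁻¹)(800 K) × ln(0.776/0.0750)
   = (6.651 kJ/mol)(2.337) = 15.5 kJ/mol
ΔG > 0, so the forward reaction is non-spontaneous (proceeds in reverse).

ΔG = 15.5 kJ/mol; the forward reaction is non-spontaneous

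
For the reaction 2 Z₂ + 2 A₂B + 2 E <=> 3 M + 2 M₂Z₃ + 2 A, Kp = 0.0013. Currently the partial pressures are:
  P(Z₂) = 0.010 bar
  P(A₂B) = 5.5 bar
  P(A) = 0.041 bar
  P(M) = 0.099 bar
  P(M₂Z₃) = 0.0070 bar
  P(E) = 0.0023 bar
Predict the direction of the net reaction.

reverse (toward reactants)

Qp = P(M)³·P(M₂Z₃)²·P(A)² / (P(Z₂)²·P(A₂B)²·P(E)²) = (0.099)³·(0.0070)²·(0.041)² / ((0.010)²·(5.5)²·(0.0023)²) = 0.0050
Qp = 0.0050 > Kp = 0.0013, so the reverse reaction proceeds.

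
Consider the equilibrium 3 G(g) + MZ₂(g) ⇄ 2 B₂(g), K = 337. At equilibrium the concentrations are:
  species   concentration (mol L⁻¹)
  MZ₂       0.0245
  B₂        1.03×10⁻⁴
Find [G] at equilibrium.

At equilibrium, K = [B₂]² / ([G]³·[MZ₂]) = 337.
(1.03×10⁻⁴)² / (([G])³·(0.0245)) = 337
[G]³ = 1.28×10⁻⁹ ⇒ [G] = 0.00109 mol L⁻¹

[G] = 0.00109 mol L⁻¹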